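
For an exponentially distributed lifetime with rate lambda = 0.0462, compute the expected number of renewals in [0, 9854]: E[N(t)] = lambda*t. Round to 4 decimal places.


lambda = 0.0462
t = 9854
E[N(t)] = lambda * t
E[N(t)] = 0.0462 * 9854
E[N(t)] = 455.2548

455.2548


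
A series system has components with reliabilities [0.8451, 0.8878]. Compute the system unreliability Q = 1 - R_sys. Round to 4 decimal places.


Components: [0.8451, 0.8878]
After component 1: product = 0.8451
After component 2: product = 0.7503
R_sys = 0.7503
Q = 1 - 0.7503 = 0.2497

0.2497


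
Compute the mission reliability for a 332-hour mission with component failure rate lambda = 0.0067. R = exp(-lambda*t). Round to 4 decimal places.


lambda = 0.0067
mission_time = 332
lambda * t = 0.0067 * 332 = 2.2244
R = exp(-2.2244)
R = 0.1081

0.1081


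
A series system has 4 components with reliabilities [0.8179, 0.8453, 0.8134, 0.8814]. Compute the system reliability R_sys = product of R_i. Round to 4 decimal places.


Components: [0.8179, 0.8453, 0.8134, 0.8814]
After component 1 (R=0.8179): product = 0.8179
After component 2 (R=0.8453): product = 0.6914
After component 3 (R=0.8134): product = 0.5624
After component 4 (R=0.8814): product = 0.4957
R_sys = 0.4957

0.4957


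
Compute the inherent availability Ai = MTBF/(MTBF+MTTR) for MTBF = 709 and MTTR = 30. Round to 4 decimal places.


MTBF = 709
MTTR = 30
MTBF + MTTR = 739
Ai = 709 / 739
Ai = 0.9594

0.9594


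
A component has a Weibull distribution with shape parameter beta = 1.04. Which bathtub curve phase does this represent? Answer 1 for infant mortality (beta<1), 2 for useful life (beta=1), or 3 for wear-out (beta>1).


beta = 1.04
Compare beta to 1:
beta < 1 => infant mortality (phase 1)
beta = 1 => useful life (phase 2)
beta > 1 => wear-out (phase 3)
Since beta = 1.04, this is wear-out (increasing failure rate)
Phase = 3

3


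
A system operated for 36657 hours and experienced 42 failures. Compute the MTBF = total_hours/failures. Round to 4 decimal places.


total_hours = 36657
failures = 42
MTBF = 36657 / 42
MTBF = 872.7857

872.7857


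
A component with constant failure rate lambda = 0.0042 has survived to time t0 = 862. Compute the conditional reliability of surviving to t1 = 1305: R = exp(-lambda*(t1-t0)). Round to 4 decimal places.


lambda = 0.0042
t0 = 862, t1 = 1305
t1 - t0 = 443
lambda * (t1-t0) = 0.0042 * 443 = 1.8606
R = exp(-1.8606)
R = 0.1556

0.1556


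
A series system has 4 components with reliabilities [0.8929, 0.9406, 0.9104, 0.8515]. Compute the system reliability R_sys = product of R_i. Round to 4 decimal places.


Components: [0.8929, 0.9406, 0.9104, 0.8515]
After component 1 (R=0.8929): product = 0.8929
After component 2 (R=0.9406): product = 0.8399
After component 3 (R=0.9104): product = 0.7646
After component 4 (R=0.8515): product = 0.6511
R_sys = 0.6511

0.6511


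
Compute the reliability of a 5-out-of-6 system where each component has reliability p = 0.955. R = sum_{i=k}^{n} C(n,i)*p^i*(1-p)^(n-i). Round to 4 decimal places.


k = 5, n = 6, p = 0.955
i=5: C(6,5)=6 * 0.955^5 * 0.045^1 = 0.2145
i=6: C(6,6)=1 * 0.955^6 * 0.045^0 = 0.7586
R = sum of terms = 0.9731

0.9731


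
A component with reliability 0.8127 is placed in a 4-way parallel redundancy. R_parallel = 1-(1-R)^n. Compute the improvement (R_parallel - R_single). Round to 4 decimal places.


R_single = 0.8127, n = 4
1 - R_single = 0.1873
(1 - R_single)^n = 0.1873^4 = 0.0012
R_parallel = 1 - 0.0012 = 0.9988
Improvement = 0.9988 - 0.8127
Improvement = 0.1861

0.1861


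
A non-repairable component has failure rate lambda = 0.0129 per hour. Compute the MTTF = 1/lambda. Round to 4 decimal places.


lambda = 0.0129
MTTF = 1 / 0.0129
MTTF = 77.5194

77.5194


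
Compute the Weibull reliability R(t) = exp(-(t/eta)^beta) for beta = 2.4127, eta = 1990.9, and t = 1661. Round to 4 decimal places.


beta = 2.4127, eta = 1990.9, t = 1661
t/eta = 1661 / 1990.9 = 0.8343
(t/eta)^beta = 0.8343^2.4127 = 0.6459
R(t) = exp(-0.6459)
R(t) = 0.5242

0.5242


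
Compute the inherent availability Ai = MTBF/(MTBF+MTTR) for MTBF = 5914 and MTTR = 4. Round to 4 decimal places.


MTBF = 5914
MTTR = 4
MTBF + MTTR = 5918
Ai = 5914 / 5918
Ai = 0.9993

0.9993


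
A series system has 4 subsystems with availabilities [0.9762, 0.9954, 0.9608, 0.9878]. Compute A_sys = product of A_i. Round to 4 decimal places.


Subsystems: [0.9762, 0.9954, 0.9608, 0.9878]
After subsystem 1 (A=0.9762): product = 0.9762
After subsystem 2 (A=0.9954): product = 0.9717
After subsystem 3 (A=0.9608): product = 0.9336
After subsystem 4 (A=0.9878): product = 0.9222
A_sys = 0.9222

0.9222


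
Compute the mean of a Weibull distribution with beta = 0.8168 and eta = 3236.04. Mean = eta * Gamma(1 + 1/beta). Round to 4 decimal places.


beta = 0.8168, eta = 3236.04
1/beta = 1.2243
1 + 1/beta = 2.2243
Gamma(2.2243) = 1.1167
Mean = 3236.04 * 1.1167
Mean = 3613.5365

3613.5365


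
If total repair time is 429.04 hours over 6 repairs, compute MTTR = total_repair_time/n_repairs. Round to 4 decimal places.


total_repair_time = 429.04
n_repairs = 6
MTTR = 429.04 / 6
MTTR = 71.5067

71.5067


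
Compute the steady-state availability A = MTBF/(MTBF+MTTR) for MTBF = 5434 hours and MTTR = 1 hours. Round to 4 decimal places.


MTBF = 5434
MTTR = 1
MTBF + MTTR = 5435
A = 5434 / 5435
A = 0.9998

0.9998


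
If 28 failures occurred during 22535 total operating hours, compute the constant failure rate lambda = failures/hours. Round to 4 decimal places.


failures = 28
total_hours = 22535
lambda = 28 / 22535
lambda = 0.0012

0.0012


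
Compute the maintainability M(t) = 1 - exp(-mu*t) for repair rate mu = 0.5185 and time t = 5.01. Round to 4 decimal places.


mu = 0.5185, t = 5.01
mu * t = 0.5185 * 5.01 = 2.5977
exp(-2.5977) = 0.0744
M(t) = 1 - 0.0744
M(t) = 0.9256

0.9256


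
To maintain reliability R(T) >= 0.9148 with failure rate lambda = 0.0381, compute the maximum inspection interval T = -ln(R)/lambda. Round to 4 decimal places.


R_target = 0.9148
lambda = 0.0381
-ln(0.9148) = 0.089
T = 0.089 / 0.0381
T = 2.3373

2.3373


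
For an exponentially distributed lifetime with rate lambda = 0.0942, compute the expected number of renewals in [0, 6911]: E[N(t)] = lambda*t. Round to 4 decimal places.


lambda = 0.0942
t = 6911
E[N(t)] = lambda * t
E[N(t)] = 0.0942 * 6911
E[N(t)] = 651.0162

651.0162


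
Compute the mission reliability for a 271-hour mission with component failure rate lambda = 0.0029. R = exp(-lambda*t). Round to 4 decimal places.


lambda = 0.0029
mission_time = 271
lambda * t = 0.0029 * 271 = 0.7859
R = exp(-0.7859)
R = 0.4557

0.4557


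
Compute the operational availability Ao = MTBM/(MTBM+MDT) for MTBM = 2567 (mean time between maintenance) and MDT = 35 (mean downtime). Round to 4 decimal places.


MTBM = 2567
MDT = 35
MTBM + MDT = 2602
Ao = 2567 / 2602
Ao = 0.9865

0.9865


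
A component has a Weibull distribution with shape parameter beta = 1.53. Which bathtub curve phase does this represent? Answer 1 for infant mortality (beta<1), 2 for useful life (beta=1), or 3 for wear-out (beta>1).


beta = 1.53
Compare beta to 1:
beta < 1 => infant mortality (phase 1)
beta = 1 => useful life (phase 2)
beta > 1 => wear-out (phase 3)
Since beta = 1.53, this is wear-out (increasing failure rate)
Phase = 3

3


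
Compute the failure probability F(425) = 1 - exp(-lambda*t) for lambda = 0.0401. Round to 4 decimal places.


lambda = 0.0401, t = 425
lambda * t = 17.0425
exp(-17.0425) = 0.0
F(t) = 1 - 0.0
F(t) = 1.0

1.0


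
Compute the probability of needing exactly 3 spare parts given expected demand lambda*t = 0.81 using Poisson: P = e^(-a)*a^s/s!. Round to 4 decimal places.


a = 0.81, s = 3
e^(-a) = e^(-0.81) = 0.4449
a^s = 0.81^3 = 0.5314
s! = 6
P = 0.4449 * 0.5314 / 6
P = 0.0394

0.0394


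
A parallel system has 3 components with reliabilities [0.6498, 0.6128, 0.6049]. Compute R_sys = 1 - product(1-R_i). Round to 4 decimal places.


Components: [0.6498, 0.6128, 0.6049]
(1 - 0.6498) = 0.3502, running product = 0.3502
(1 - 0.6128) = 0.3872, running product = 0.1356
(1 - 0.6049) = 0.3951, running product = 0.0536
Product of (1-R_i) = 0.0536
R_sys = 1 - 0.0536 = 0.9464

0.9464


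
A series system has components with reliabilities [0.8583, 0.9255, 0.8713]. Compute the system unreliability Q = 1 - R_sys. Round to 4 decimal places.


Components: [0.8583, 0.9255, 0.8713]
After component 1: product = 0.8583
After component 2: product = 0.7944
After component 3: product = 0.6921
R_sys = 0.6921
Q = 1 - 0.6921 = 0.3079

0.3079


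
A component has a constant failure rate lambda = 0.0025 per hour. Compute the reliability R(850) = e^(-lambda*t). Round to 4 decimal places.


lambda = 0.0025
t = 850
lambda * t = 2.125
R(t) = e^(-2.125)
R(t) = 0.1194

0.1194


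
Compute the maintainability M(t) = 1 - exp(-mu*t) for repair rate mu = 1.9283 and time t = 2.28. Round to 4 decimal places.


mu = 1.9283, t = 2.28
mu * t = 1.9283 * 2.28 = 4.3965
exp(-4.3965) = 0.0123
M(t) = 1 - 0.0123
M(t) = 0.9877

0.9877


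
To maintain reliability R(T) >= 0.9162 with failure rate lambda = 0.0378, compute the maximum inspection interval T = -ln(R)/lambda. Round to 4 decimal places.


R_target = 0.9162
lambda = 0.0378
-ln(0.9162) = 0.0875
T = 0.0875 / 0.0378
T = 2.3154

2.3154


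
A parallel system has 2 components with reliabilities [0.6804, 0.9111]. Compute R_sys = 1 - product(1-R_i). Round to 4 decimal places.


Components: [0.6804, 0.9111]
(1 - 0.6804) = 0.3196, running product = 0.3196
(1 - 0.9111) = 0.0889, running product = 0.0284
Product of (1-R_i) = 0.0284
R_sys = 1 - 0.0284 = 0.9716

0.9716


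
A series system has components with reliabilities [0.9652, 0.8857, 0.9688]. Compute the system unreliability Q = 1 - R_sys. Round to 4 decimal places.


Components: [0.9652, 0.8857, 0.9688]
After component 1: product = 0.9652
After component 2: product = 0.8549
After component 3: product = 0.8282
R_sys = 0.8282
Q = 1 - 0.8282 = 0.1718

0.1718


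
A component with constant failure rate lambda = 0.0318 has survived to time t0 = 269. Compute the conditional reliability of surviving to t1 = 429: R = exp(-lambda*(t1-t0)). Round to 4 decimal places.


lambda = 0.0318
t0 = 269, t1 = 429
t1 - t0 = 160
lambda * (t1-t0) = 0.0318 * 160 = 5.088
R = exp(-5.088)
R = 0.0062

0.0062


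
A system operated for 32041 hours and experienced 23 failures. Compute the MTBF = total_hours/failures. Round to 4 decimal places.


total_hours = 32041
failures = 23
MTBF = 32041 / 23
MTBF = 1393.087

1393.087


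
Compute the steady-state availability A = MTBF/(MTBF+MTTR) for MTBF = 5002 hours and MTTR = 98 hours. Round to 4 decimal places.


MTBF = 5002
MTTR = 98
MTBF + MTTR = 5100
A = 5002 / 5100
A = 0.9808

0.9808


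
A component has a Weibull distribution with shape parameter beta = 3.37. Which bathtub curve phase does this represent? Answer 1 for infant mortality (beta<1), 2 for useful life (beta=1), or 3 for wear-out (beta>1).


beta = 3.37
Compare beta to 1:
beta < 1 => infant mortality (phase 1)
beta = 1 => useful life (phase 2)
beta > 1 => wear-out (phase 3)
Since beta = 3.37, this is wear-out (increasing failure rate)
Phase = 3

3


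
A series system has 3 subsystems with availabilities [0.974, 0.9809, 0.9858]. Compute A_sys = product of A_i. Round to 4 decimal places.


Subsystems: [0.974, 0.9809, 0.9858]
After subsystem 1 (A=0.974): product = 0.974
After subsystem 2 (A=0.9809): product = 0.9554
After subsystem 3 (A=0.9858): product = 0.9418
A_sys = 0.9418

0.9418


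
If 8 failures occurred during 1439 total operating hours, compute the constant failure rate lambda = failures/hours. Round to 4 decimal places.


failures = 8
total_hours = 1439
lambda = 8 / 1439
lambda = 0.0056

0.0056


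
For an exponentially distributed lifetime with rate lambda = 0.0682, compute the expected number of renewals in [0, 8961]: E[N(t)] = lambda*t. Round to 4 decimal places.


lambda = 0.0682
t = 8961
E[N(t)] = lambda * t
E[N(t)] = 0.0682 * 8961
E[N(t)] = 611.1402

611.1402


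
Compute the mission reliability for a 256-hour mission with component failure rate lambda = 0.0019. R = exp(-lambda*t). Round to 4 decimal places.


lambda = 0.0019
mission_time = 256
lambda * t = 0.0019 * 256 = 0.4864
R = exp(-0.4864)
R = 0.6148

0.6148


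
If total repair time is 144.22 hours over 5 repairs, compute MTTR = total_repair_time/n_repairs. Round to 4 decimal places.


total_repair_time = 144.22
n_repairs = 5
MTTR = 144.22 / 5
MTTR = 28.844

28.844


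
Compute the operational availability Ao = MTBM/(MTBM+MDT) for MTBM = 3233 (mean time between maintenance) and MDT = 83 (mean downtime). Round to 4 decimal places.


MTBM = 3233
MDT = 83
MTBM + MDT = 3316
Ao = 3233 / 3316
Ao = 0.975

0.975


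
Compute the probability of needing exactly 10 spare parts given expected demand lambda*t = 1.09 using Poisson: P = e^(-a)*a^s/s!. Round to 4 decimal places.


a = 1.09, s = 10
e^(-a) = e^(-1.09) = 0.3362
a^s = 1.09^10 = 2.3674
s! = 3628800
P = 0.3362 * 2.3674 / 3628800
P = 0.0

0.0


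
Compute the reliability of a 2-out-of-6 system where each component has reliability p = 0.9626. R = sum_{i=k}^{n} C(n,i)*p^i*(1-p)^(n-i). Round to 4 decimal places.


k = 2, n = 6, p = 0.9626
i=2: C(6,2)=15 * 0.9626^2 * 0.0374^4 = 0.0
i=3: C(6,3)=20 * 0.9626^3 * 0.0374^3 = 0.0009
i=4: C(6,4)=15 * 0.9626^4 * 0.0374^2 = 0.018
i=5: C(6,5)=6 * 0.9626^5 * 0.0374^1 = 0.1855
i=6: C(6,6)=1 * 0.9626^6 * 0.0374^0 = 0.7956
R = sum of terms = 1.0

1.0


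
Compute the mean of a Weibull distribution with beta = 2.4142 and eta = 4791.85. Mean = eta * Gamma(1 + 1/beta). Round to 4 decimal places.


beta = 2.4142, eta = 4791.85
1/beta = 0.4142
1 + 1/beta = 1.4142
Gamma(1.4142) = 0.8866
Mean = 4791.85 * 0.8866
Mean = 4248.3648

4248.3648


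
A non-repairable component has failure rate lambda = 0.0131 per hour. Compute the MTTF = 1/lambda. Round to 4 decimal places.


lambda = 0.0131
MTTF = 1 / 0.0131
MTTF = 76.3359

76.3359


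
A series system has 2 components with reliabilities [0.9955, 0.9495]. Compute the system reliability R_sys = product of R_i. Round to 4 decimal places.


Components: [0.9955, 0.9495]
After component 1 (R=0.9955): product = 0.9955
After component 2 (R=0.9495): product = 0.9452
R_sys = 0.9452

0.9452


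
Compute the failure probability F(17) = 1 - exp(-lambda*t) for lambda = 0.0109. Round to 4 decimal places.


lambda = 0.0109, t = 17
lambda * t = 0.1853
exp(-0.1853) = 0.8309
F(t) = 1 - 0.8309
F(t) = 0.1691

0.1691


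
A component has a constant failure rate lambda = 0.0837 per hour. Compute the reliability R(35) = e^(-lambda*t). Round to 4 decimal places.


lambda = 0.0837
t = 35
lambda * t = 2.9295
R(t) = e^(-2.9295)
R(t) = 0.0534

0.0534


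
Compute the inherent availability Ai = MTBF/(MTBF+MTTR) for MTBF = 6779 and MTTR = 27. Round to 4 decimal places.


MTBF = 6779
MTTR = 27
MTBF + MTTR = 6806
Ai = 6779 / 6806
Ai = 0.996

0.996


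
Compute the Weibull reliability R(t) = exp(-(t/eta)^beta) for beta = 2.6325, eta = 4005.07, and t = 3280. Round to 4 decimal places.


beta = 2.6325, eta = 4005.07, t = 3280
t/eta = 3280 / 4005.07 = 0.819
(t/eta)^beta = 0.819^2.6325 = 0.5911
R(t) = exp(-0.5911)
R(t) = 0.5537

0.5537


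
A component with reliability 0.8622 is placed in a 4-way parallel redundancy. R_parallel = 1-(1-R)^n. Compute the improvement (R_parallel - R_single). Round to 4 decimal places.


R_single = 0.8622, n = 4
1 - R_single = 0.1378
(1 - R_single)^n = 0.1378^4 = 0.0004
R_parallel = 1 - 0.0004 = 0.9996
Improvement = 0.9996 - 0.8622
Improvement = 0.1374

0.1374


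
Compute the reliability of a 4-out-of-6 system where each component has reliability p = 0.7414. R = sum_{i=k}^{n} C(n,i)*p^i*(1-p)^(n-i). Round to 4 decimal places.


k = 4, n = 6, p = 0.7414
i=4: C(6,4)=15 * 0.7414^4 * 0.2586^2 = 0.3031
i=5: C(6,5)=6 * 0.7414^5 * 0.2586^1 = 0.3476
i=6: C(6,6)=1 * 0.7414^6 * 0.2586^0 = 0.1661
R = sum of terms = 0.8167

0.8167


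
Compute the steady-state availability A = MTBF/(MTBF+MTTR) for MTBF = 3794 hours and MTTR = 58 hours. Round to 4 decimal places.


MTBF = 3794
MTTR = 58
MTBF + MTTR = 3852
A = 3794 / 3852
A = 0.9849

0.9849


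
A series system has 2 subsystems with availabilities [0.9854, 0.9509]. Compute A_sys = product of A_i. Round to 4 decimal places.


Subsystems: [0.9854, 0.9509]
After subsystem 1 (A=0.9854): product = 0.9854
After subsystem 2 (A=0.9509): product = 0.937
A_sys = 0.937

0.937


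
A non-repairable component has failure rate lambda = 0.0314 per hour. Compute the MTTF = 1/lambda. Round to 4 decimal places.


lambda = 0.0314
MTTF = 1 / 0.0314
MTTF = 31.8471

31.8471


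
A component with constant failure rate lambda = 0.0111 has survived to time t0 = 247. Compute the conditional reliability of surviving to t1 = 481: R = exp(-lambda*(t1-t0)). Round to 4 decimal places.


lambda = 0.0111
t0 = 247, t1 = 481
t1 - t0 = 234
lambda * (t1-t0) = 0.0111 * 234 = 2.5974
R = exp(-2.5974)
R = 0.0745

0.0745


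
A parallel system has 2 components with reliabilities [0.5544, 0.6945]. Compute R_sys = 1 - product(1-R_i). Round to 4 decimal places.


Components: [0.5544, 0.6945]
(1 - 0.5544) = 0.4456, running product = 0.4456
(1 - 0.6945) = 0.3055, running product = 0.1361
Product of (1-R_i) = 0.1361
R_sys = 1 - 0.1361 = 0.8639

0.8639


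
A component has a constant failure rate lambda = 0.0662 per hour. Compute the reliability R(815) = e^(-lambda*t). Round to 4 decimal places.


lambda = 0.0662
t = 815
lambda * t = 53.953
R(t) = e^(-53.953)
R(t) = 0.0

0.0


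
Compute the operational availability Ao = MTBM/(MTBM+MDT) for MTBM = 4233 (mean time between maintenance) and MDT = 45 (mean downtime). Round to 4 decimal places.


MTBM = 4233
MDT = 45
MTBM + MDT = 4278
Ao = 4233 / 4278
Ao = 0.9895

0.9895


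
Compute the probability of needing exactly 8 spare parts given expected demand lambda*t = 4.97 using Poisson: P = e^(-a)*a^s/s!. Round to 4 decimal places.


a = 4.97, s = 8
e^(-a) = e^(-4.97) = 0.0069
a^s = 4.97^8 = 372264.0603
s! = 40320
P = 0.0069 * 372264.0603 / 40320
P = 0.0641

0.0641


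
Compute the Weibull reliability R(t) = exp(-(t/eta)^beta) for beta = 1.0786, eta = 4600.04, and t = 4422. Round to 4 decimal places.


beta = 1.0786, eta = 4600.04, t = 4422
t/eta = 4422 / 4600.04 = 0.9613
(t/eta)^beta = 0.9613^1.0786 = 0.9583
R(t) = exp(-0.9583)
R(t) = 0.3835

0.3835


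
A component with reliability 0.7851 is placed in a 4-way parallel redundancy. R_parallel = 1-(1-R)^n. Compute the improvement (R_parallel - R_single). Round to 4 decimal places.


R_single = 0.7851, n = 4
1 - R_single = 0.2149
(1 - R_single)^n = 0.2149^4 = 0.0021
R_parallel = 1 - 0.0021 = 0.9979
Improvement = 0.9979 - 0.7851
Improvement = 0.2128

0.2128


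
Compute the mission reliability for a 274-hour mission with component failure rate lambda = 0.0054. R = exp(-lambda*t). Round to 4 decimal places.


lambda = 0.0054
mission_time = 274
lambda * t = 0.0054 * 274 = 1.4796
R = exp(-1.4796)
R = 0.2277

0.2277


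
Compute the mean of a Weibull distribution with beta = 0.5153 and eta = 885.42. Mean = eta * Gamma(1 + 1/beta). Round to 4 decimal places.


beta = 0.5153, eta = 885.42
1/beta = 1.9406
1 + 1/beta = 2.9406
Gamma(2.9406) = 1.8947
Mean = 885.42 * 1.8947
Mean = 1677.5899

1677.5899


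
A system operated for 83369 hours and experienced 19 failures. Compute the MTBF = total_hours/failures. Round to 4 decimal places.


total_hours = 83369
failures = 19
MTBF = 83369 / 19
MTBF = 4387.8421

4387.8421


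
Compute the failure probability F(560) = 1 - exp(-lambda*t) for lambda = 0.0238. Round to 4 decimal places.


lambda = 0.0238, t = 560
lambda * t = 13.328
exp(-13.328) = 0.0
F(t) = 1 - 0.0
F(t) = 1.0

1.0


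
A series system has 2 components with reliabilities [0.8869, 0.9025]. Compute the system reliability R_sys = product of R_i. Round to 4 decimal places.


Components: [0.8869, 0.9025]
After component 1 (R=0.8869): product = 0.8869
After component 2 (R=0.9025): product = 0.8004
R_sys = 0.8004

0.8004


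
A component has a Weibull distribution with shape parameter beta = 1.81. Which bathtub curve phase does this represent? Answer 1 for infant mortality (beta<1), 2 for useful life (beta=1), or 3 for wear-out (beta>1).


beta = 1.81
Compare beta to 1:
beta < 1 => infant mortality (phase 1)
beta = 1 => useful life (phase 2)
beta > 1 => wear-out (phase 3)
Since beta = 1.81, this is wear-out (increasing failure rate)
Phase = 3

3


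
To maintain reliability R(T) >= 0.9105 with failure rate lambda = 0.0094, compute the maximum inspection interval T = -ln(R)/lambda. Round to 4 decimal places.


R_target = 0.9105
lambda = 0.0094
-ln(0.9105) = 0.0938
T = 0.0938 / 0.0094
T = 9.9746

9.9746


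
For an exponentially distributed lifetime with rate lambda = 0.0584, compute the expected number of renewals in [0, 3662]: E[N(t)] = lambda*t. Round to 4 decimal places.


lambda = 0.0584
t = 3662
E[N(t)] = lambda * t
E[N(t)] = 0.0584 * 3662
E[N(t)] = 213.8608

213.8608


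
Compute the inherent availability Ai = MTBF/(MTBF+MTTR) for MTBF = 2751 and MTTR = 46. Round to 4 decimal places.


MTBF = 2751
MTTR = 46
MTBF + MTTR = 2797
Ai = 2751 / 2797
Ai = 0.9836

0.9836


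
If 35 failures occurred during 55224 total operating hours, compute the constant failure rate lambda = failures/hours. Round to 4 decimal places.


failures = 35
total_hours = 55224
lambda = 35 / 55224
lambda = 0.0006

0.0006


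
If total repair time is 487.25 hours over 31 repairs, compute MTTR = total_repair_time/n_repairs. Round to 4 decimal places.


total_repair_time = 487.25
n_repairs = 31
MTTR = 487.25 / 31
MTTR = 15.7177

15.7177


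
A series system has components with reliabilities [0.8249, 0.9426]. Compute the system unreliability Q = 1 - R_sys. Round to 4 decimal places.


Components: [0.8249, 0.9426]
After component 1: product = 0.8249
After component 2: product = 0.7776
R_sys = 0.7776
Q = 1 - 0.7776 = 0.2224

0.2224


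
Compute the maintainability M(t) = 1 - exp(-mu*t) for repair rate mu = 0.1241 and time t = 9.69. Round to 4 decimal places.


mu = 0.1241, t = 9.69
mu * t = 0.1241 * 9.69 = 1.2025
exp(-1.2025) = 0.3004
M(t) = 1 - 0.3004
M(t) = 0.6996

0.6996


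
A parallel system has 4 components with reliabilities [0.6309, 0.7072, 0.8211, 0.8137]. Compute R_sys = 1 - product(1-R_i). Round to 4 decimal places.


Components: [0.6309, 0.7072, 0.8211, 0.8137]
(1 - 0.6309) = 0.3691, running product = 0.3691
(1 - 0.7072) = 0.2928, running product = 0.1081
(1 - 0.8211) = 0.1789, running product = 0.0193
(1 - 0.8137) = 0.1863, running product = 0.0036
Product of (1-R_i) = 0.0036
R_sys = 1 - 0.0036 = 0.9964

0.9964


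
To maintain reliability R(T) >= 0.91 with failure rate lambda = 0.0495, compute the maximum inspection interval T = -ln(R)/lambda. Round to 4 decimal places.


R_target = 0.91
lambda = 0.0495
-ln(0.91) = 0.0943
T = 0.0943 / 0.0495
T = 1.9053

1.9053


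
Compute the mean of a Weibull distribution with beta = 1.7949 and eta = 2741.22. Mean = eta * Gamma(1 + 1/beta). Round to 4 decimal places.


beta = 1.7949, eta = 2741.22
1/beta = 0.5571
1 + 1/beta = 1.5571
Gamma(1.5571) = 0.8894
Mean = 2741.22 * 0.8894
Mean = 2438.0688

2438.0688


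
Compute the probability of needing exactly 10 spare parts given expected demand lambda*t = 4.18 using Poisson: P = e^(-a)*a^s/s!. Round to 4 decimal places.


a = 4.18, s = 10
e^(-a) = e^(-4.18) = 0.0153
a^s = 4.18^10 = 1628406.4644
s! = 3628800
P = 0.0153 * 1628406.4644 / 3628800
P = 0.0069

0.0069


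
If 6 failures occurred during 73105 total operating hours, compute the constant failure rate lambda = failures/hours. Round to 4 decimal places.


failures = 6
total_hours = 73105
lambda = 6 / 73105
lambda = 0.0001

0.0001


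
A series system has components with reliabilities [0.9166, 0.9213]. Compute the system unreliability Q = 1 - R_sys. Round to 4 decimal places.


Components: [0.9166, 0.9213]
After component 1: product = 0.9166
After component 2: product = 0.8445
R_sys = 0.8445
Q = 1 - 0.8445 = 0.1555

0.1555


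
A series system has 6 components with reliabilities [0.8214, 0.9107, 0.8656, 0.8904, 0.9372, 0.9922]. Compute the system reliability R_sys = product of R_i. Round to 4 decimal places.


Components: [0.8214, 0.9107, 0.8656, 0.8904, 0.9372, 0.9922]
After component 1 (R=0.8214): product = 0.8214
After component 2 (R=0.9107): product = 0.748
After component 3 (R=0.8656): product = 0.6475
After component 4 (R=0.8904): product = 0.5765
After component 5 (R=0.9372): product = 0.5403
After component 6 (R=0.9922): product = 0.5361
R_sys = 0.5361

0.5361


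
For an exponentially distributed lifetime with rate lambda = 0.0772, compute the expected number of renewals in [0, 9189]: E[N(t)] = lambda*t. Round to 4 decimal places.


lambda = 0.0772
t = 9189
E[N(t)] = lambda * t
E[N(t)] = 0.0772 * 9189
E[N(t)] = 709.3908

709.3908


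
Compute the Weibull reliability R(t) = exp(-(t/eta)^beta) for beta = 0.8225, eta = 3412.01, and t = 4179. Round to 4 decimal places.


beta = 0.8225, eta = 3412.01, t = 4179
t/eta = 4179 / 3412.01 = 1.2248
(t/eta)^beta = 1.2248^0.8225 = 1.1815
R(t) = exp(-1.1815)
R(t) = 0.3068

0.3068


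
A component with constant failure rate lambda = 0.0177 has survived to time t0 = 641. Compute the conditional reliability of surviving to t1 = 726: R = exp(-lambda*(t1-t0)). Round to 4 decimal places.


lambda = 0.0177
t0 = 641, t1 = 726
t1 - t0 = 85
lambda * (t1-t0) = 0.0177 * 85 = 1.5045
R = exp(-1.5045)
R = 0.2221

0.2221


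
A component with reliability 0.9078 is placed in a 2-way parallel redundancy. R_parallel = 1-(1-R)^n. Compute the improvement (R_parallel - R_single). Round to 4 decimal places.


R_single = 0.9078, n = 2
1 - R_single = 0.0922
(1 - R_single)^n = 0.0922^2 = 0.0085
R_parallel = 1 - 0.0085 = 0.9915
Improvement = 0.9915 - 0.9078
Improvement = 0.0837

0.0837


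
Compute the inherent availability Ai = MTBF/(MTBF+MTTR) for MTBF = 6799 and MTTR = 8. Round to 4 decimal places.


MTBF = 6799
MTTR = 8
MTBF + MTTR = 6807
Ai = 6799 / 6807
Ai = 0.9988

0.9988


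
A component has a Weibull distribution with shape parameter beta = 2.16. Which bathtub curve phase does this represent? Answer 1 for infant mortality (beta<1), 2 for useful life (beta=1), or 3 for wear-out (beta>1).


beta = 2.16
Compare beta to 1:
beta < 1 => infant mortality (phase 1)
beta = 1 => useful life (phase 2)
beta > 1 => wear-out (phase 3)
Since beta = 2.16, this is wear-out (increasing failure rate)
Phase = 3

3


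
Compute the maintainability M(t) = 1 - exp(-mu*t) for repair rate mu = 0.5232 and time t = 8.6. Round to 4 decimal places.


mu = 0.5232, t = 8.6
mu * t = 0.5232 * 8.6 = 4.4995
exp(-4.4995) = 0.0111
M(t) = 1 - 0.0111
M(t) = 0.9889

0.9889


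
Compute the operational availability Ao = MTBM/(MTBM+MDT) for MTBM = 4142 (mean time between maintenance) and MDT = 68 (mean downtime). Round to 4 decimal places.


MTBM = 4142
MDT = 68
MTBM + MDT = 4210
Ao = 4142 / 4210
Ao = 0.9838

0.9838


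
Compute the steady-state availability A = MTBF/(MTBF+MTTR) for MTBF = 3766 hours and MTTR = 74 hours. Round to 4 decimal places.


MTBF = 3766
MTTR = 74
MTBF + MTTR = 3840
A = 3766 / 3840
A = 0.9807

0.9807


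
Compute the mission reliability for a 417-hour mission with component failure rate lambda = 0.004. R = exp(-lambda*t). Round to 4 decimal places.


lambda = 0.004
mission_time = 417
lambda * t = 0.004 * 417 = 1.668
R = exp(-1.668)
R = 0.1886

0.1886


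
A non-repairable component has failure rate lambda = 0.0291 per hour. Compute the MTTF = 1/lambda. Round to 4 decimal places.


lambda = 0.0291
MTTF = 1 / 0.0291
MTTF = 34.3643

34.3643


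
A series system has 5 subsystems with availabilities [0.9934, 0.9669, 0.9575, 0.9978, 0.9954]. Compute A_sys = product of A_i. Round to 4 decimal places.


Subsystems: [0.9934, 0.9669, 0.9575, 0.9978, 0.9954]
After subsystem 1 (A=0.9934): product = 0.9934
After subsystem 2 (A=0.9669): product = 0.9605
After subsystem 3 (A=0.9575): product = 0.9197
After subsystem 4 (A=0.9978): product = 0.9177
After subsystem 5 (A=0.9954): product = 0.9135
A_sys = 0.9135

0.9135


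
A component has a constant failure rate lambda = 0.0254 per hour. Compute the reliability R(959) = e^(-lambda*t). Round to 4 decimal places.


lambda = 0.0254
t = 959
lambda * t = 24.3586
R(t) = e^(-24.3586)
R(t) = 0.0

0.0


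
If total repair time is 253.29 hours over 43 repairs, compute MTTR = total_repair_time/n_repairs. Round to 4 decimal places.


total_repair_time = 253.29
n_repairs = 43
MTTR = 253.29 / 43
MTTR = 5.8905

5.8905


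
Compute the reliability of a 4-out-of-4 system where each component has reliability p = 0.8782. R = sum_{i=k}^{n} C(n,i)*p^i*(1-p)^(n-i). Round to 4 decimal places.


k = 4, n = 4, p = 0.8782
i=4: C(4,4)=1 * 0.8782^4 * 0.1218^0 = 0.5948
R = sum of terms = 0.5948

0.5948


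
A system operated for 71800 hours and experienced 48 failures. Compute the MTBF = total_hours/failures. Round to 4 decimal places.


total_hours = 71800
failures = 48
MTBF = 71800 / 48
MTBF = 1495.8333

1495.8333


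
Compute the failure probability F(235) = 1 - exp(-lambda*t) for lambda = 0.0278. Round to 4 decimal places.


lambda = 0.0278, t = 235
lambda * t = 6.533
exp(-6.533) = 0.0015
F(t) = 1 - 0.0015
F(t) = 0.9985

0.9985


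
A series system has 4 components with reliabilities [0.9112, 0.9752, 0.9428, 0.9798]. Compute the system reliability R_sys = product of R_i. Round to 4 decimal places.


Components: [0.9112, 0.9752, 0.9428, 0.9798]
After component 1 (R=0.9112): product = 0.9112
After component 2 (R=0.9752): product = 0.8886
After component 3 (R=0.9428): product = 0.8378
After component 4 (R=0.9798): product = 0.8209
R_sys = 0.8209

0.8209


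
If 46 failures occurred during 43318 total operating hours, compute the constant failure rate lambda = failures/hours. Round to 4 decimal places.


failures = 46
total_hours = 43318
lambda = 46 / 43318
lambda = 0.0011

0.0011


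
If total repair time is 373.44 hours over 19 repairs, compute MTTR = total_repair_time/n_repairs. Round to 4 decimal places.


total_repair_time = 373.44
n_repairs = 19
MTTR = 373.44 / 19
MTTR = 19.6547

19.6547


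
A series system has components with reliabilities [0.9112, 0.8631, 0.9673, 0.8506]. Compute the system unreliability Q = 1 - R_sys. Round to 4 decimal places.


Components: [0.9112, 0.8631, 0.9673, 0.8506]
After component 1: product = 0.9112
After component 2: product = 0.7865
After component 3: product = 0.7607
After component 4: product = 0.6471
R_sys = 0.6471
Q = 1 - 0.6471 = 0.3529

0.3529


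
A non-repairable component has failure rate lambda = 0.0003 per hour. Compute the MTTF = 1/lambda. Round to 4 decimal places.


lambda = 0.0003
MTTF = 1 / 0.0003
MTTF = 3333.3333

3333.3333


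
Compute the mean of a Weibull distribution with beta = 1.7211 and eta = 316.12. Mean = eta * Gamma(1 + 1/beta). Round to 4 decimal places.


beta = 1.7211, eta = 316.12
1/beta = 0.581
1 + 1/beta = 1.581
Gamma(1.581) = 0.8915
Mean = 316.12 * 0.8915
Mean = 281.827

281.827


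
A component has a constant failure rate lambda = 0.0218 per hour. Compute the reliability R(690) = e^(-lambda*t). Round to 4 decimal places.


lambda = 0.0218
t = 690
lambda * t = 15.042
R(t) = e^(-15.042)
R(t) = 0.0

0.0


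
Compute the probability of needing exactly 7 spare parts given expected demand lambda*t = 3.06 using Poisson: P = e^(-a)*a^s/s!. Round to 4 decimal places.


a = 3.06, s = 7
e^(-a) = e^(-3.06) = 0.0469
a^s = 3.06^7 = 2512.1756
s! = 5040
P = 0.0469 * 2512.1756 / 5040
P = 0.0234

0.0234


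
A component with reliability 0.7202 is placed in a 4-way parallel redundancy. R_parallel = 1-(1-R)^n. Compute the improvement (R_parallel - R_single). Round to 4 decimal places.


R_single = 0.7202, n = 4
1 - R_single = 0.2798
(1 - R_single)^n = 0.2798^4 = 0.0061
R_parallel = 1 - 0.0061 = 0.9939
Improvement = 0.9939 - 0.7202
Improvement = 0.2737

0.2737


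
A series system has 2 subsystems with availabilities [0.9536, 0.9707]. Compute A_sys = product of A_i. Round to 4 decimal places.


Subsystems: [0.9536, 0.9707]
After subsystem 1 (A=0.9536): product = 0.9536
After subsystem 2 (A=0.9707): product = 0.9257
A_sys = 0.9257

0.9257


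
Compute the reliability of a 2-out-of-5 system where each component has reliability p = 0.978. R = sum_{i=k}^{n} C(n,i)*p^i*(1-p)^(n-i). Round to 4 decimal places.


k = 2, n = 5, p = 0.978
i=2: C(5,2)=10 * 0.978^2 * 0.022^3 = 0.0001
i=3: C(5,3)=10 * 0.978^3 * 0.022^2 = 0.0045
i=4: C(5,4)=5 * 0.978^4 * 0.022^1 = 0.1006
i=5: C(5,5)=1 * 0.978^5 * 0.022^0 = 0.8947
R = sum of terms = 1.0

1.0


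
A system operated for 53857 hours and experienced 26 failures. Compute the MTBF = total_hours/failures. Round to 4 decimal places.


total_hours = 53857
failures = 26
MTBF = 53857 / 26
MTBF = 2071.4231

2071.4231


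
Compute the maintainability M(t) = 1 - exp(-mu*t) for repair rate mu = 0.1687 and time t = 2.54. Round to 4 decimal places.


mu = 0.1687, t = 2.54
mu * t = 0.1687 * 2.54 = 0.4285
exp(-0.4285) = 0.6515
M(t) = 1 - 0.6515
M(t) = 0.3485

0.3485


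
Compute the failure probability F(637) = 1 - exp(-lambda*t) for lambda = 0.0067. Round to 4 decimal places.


lambda = 0.0067, t = 637
lambda * t = 4.2679
exp(-4.2679) = 0.014
F(t) = 1 - 0.014
F(t) = 0.986

0.986


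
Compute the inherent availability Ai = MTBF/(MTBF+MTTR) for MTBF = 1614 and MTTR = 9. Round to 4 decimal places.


MTBF = 1614
MTTR = 9
MTBF + MTTR = 1623
Ai = 1614 / 1623
Ai = 0.9945

0.9945


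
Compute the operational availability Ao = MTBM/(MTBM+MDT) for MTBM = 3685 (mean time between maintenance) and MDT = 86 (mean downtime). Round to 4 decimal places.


MTBM = 3685
MDT = 86
MTBM + MDT = 3771
Ao = 3685 / 3771
Ao = 0.9772

0.9772


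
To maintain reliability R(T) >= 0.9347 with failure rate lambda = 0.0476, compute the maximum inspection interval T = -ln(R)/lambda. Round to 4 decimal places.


R_target = 0.9347
lambda = 0.0476
-ln(0.9347) = 0.0675
T = 0.0675 / 0.0476
T = 1.4187

1.4187


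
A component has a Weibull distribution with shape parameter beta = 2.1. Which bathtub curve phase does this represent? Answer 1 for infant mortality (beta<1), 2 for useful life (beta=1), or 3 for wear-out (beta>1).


beta = 2.1
Compare beta to 1:
beta < 1 => infant mortality (phase 1)
beta = 1 => useful life (phase 2)
beta > 1 => wear-out (phase 3)
Since beta = 2.1, this is wear-out (increasing failure rate)
Phase = 3

3


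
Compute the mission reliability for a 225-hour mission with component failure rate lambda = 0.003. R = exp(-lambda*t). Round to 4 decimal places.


lambda = 0.003
mission_time = 225
lambda * t = 0.003 * 225 = 0.675
R = exp(-0.675)
R = 0.5092

0.5092


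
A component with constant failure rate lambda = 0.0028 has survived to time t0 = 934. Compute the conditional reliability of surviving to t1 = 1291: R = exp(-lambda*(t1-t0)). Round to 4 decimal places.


lambda = 0.0028
t0 = 934, t1 = 1291
t1 - t0 = 357
lambda * (t1-t0) = 0.0028 * 357 = 0.9996
R = exp(-0.9996)
R = 0.368

0.368


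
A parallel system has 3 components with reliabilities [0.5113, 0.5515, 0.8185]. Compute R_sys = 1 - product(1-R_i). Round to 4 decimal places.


Components: [0.5113, 0.5515, 0.8185]
(1 - 0.5113) = 0.4887, running product = 0.4887
(1 - 0.5515) = 0.4485, running product = 0.2192
(1 - 0.8185) = 0.1815, running product = 0.0398
Product of (1-R_i) = 0.0398
R_sys = 1 - 0.0398 = 0.9602

0.9602


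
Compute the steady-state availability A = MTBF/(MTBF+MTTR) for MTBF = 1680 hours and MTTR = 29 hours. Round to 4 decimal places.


MTBF = 1680
MTTR = 29
MTBF + MTTR = 1709
A = 1680 / 1709
A = 0.983

0.983


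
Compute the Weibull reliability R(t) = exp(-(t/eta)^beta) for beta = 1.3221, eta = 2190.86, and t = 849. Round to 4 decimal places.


beta = 1.3221, eta = 2190.86, t = 849
t/eta = 849 / 2190.86 = 0.3875
(t/eta)^beta = 0.3875^1.3221 = 0.2856
R(t) = exp(-0.2856)
R(t) = 0.7516

0.7516


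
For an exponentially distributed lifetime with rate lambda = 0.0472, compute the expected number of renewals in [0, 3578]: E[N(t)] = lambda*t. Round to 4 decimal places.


lambda = 0.0472
t = 3578
E[N(t)] = lambda * t
E[N(t)] = 0.0472 * 3578
E[N(t)] = 168.8816

168.8816


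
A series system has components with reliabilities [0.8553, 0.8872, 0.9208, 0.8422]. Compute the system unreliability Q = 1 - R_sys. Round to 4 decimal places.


Components: [0.8553, 0.8872, 0.9208, 0.8422]
After component 1: product = 0.8553
After component 2: product = 0.7588
After component 3: product = 0.6987
After component 4: product = 0.5885
R_sys = 0.5885
Q = 1 - 0.5885 = 0.4115

0.4115


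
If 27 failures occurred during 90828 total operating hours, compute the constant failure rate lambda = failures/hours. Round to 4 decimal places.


failures = 27
total_hours = 90828
lambda = 27 / 90828
lambda = 0.0003

0.0003


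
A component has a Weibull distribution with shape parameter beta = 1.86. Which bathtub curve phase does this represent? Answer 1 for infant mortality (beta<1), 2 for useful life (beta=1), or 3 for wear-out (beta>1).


beta = 1.86
Compare beta to 1:
beta < 1 => infant mortality (phase 1)
beta = 1 => useful life (phase 2)
beta > 1 => wear-out (phase 3)
Since beta = 1.86, this is wear-out (increasing failure rate)
Phase = 3

3


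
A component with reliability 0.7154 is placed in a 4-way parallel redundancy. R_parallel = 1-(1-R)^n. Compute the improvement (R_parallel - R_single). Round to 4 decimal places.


R_single = 0.7154, n = 4
1 - R_single = 0.2846
(1 - R_single)^n = 0.2846^4 = 0.0066
R_parallel = 1 - 0.0066 = 0.9934
Improvement = 0.9934 - 0.7154
Improvement = 0.278

0.278


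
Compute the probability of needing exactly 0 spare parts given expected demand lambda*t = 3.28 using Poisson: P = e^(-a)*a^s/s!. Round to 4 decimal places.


a = 3.28, s = 0
e^(-a) = e^(-3.28) = 0.0376
a^s = 3.28^0 = 1.0
s! = 1
P = 0.0376 * 1.0 / 1
P = 0.0376

0.0376


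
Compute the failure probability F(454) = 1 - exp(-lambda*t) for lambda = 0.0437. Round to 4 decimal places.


lambda = 0.0437, t = 454
lambda * t = 19.8398
exp(-19.8398) = 0.0
F(t) = 1 - 0.0
F(t) = 1.0

1.0


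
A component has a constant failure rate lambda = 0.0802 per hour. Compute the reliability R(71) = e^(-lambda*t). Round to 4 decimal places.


lambda = 0.0802
t = 71
lambda * t = 5.6942
R(t) = e^(-5.6942)
R(t) = 0.0034

0.0034


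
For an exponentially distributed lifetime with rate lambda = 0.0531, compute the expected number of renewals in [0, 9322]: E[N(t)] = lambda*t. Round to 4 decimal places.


lambda = 0.0531
t = 9322
E[N(t)] = lambda * t
E[N(t)] = 0.0531 * 9322
E[N(t)] = 494.9982

494.9982


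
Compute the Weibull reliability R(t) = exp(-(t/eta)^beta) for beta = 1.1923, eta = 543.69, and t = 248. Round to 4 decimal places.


beta = 1.1923, eta = 543.69, t = 248
t/eta = 248 / 543.69 = 0.4561
(t/eta)^beta = 0.4561^1.1923 = 0.3922
R(t) = exp(-0.3922)
R(t) = 0.6755

0.6755


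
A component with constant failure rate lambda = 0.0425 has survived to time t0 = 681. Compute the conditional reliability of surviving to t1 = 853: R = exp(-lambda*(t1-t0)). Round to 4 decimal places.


lambda = 0.0425
t0 = 681, t1 = 853
t1 - t0 = 172
lambda * (t1-t0) = 0.0425 * 172 = 7.31
R = exp(-7.31)
R = 0.0007

0.0007


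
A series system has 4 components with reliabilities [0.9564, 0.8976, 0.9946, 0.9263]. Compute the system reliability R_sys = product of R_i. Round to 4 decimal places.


Components: [0.9564, 0.8976, 0.9946, 0.9263]
After component 1 (R=0.9564): product = 0.9564
After component 2 (R=0.8976): product = 0.8585
After component 3 (R=0.9946): product = 0.8538
After component 4 (R=0.9263): product = 0.7909
R_sys = 0.7909

0.7909
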